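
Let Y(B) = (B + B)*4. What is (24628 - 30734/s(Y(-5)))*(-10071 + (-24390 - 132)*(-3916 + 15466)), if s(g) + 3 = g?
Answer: -308656487727198/43 ≈ -7.1781e+12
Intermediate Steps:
Y(B) = 8*B (Y(B) = (2*B)*4 = 8*B)
s(g) = -3 + g
(24628 - 30734/s(Y(-5)))*(-10071 + (-24390 - 132)*(-3916 + 15466)) = (24628 - 30734/(-3 + 8*(-5)))*(-10071 + (-24390 - 132)*(-3916 + 15466)) = (24628 - 30734/(-3 - 40))*(-10071 - 24522*11550) = (24628 - 30734/(-43))*(-10071 - 283229100) = (24628 - 30734*(-1/43))*(-283239171) = (24628 + 30734/43)*(-283239171) = (1089738/43)*(-283239171) = -308656487727198/43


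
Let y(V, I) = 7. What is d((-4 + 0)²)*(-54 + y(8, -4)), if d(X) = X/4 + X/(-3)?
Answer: 188/3 ≈ 62.667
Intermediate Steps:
d(X) = -X/12 (d(X) = X*(¼) + X*(-⅓) = X/4 - X/3 = -X/12)
d((-4 + 0)²)*(-54 + y(8, -4)) = (-(-4 + 0)²/12)*(-54 + 7) = -1/12*(-4)²*(-47) = -1/12*16*(-47) = -4/3*(-47) = 188/3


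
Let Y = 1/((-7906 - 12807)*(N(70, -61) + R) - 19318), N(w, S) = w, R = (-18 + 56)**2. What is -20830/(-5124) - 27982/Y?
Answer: 2249542532069615/2562 ≈ 8.7804e+11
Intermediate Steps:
R = 1444 (R = 38**2 = 1444)
Y = -1/31378800 (Y = 1/((-7906 - 12807)*(70 + 1444) - 19318) = 1/(-20713*1514 - 19318) = 1/(-31359482 - 19318) = 1/(-31378800) = -1/31378800 ≈ -3.1869e-8)
-20830/(-5124) - 27982/Y = -20830/(-5124) - 27982/(-1/31378800) = -20830*(-1/5124) - 27982*(-31378800) = 10415/2562 + 878041581600 = 2249542532069615/2562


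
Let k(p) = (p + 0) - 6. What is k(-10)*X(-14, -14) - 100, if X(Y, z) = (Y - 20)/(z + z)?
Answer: -836/7 ≈ -119.43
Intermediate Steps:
k(p) = -6 + p (k(p) = p - 6 = -6 + p)
X(Y, z) = (-20 + Y)/(2*z) (X(Y, z) = (-20 + Y)/((2*z)) = (-20 + Y)*(1/(2*z)) = (-20 + Y)/(2*z))
k(-10)*X(-14, -14) - 100 = (-6 - 10)*((½)*(-20 - 14)/(-14)) - 100 = -8*(-1)*(-34)/14 - 100 = -16*17/14 - 100 = -136/7 - 100 = -836/7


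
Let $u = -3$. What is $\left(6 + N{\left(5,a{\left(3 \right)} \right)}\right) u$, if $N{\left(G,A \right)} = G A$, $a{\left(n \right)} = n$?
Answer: $-63$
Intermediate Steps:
$N{\left(G,A \right)} = A G$
$\left(6 + N{\left(5,a{\left(3 \right)} \right)}\right) u = \left(6 + 3 \cdot 5\right) \left(-3\right) = \left(6 + 15\right) \left(-3\right) = 21 \left(-3\right) = -63$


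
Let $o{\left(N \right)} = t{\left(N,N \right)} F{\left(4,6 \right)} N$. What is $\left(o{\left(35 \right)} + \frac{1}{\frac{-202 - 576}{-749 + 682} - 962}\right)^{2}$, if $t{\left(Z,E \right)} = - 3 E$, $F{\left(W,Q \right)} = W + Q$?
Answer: $\frac{5476035562221466489}{4054632976} \approx 1.3506 \cdot 10^{9}$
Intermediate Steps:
$F{\left(W,Q \right)} = Q + W$
$o{\left(N \right)} = - 30 N^{2}$ ($o{\left(N \right)} = - 3 N \left(6 + 4\right) N = - 3 N 10 N = - 30 N N = - 30 N^{2}$)
$\left(o{\left(35 \right)} + \frac{1}{\frac{-202 - 576}{-749 + 682} - 962}\right)^{2} = \left(- 30 \cdot 35^{2} + \frac{1}{\frac{-202 - 576}{-749 + 682} - 962}\right)^{2} = \left(\left(-30\right) 1225 + \frac{1}{- \frac{778}{-67} - 962}\right)^{2} = \left(-36750 + \frac{1}{\left(-778\right) \left(- \frac{1}{67}\right) - 962}\right)^{2} = \left(-36750 + \frac{1}{\frac{778}{67} - 962}\right)^{2} = \left(-36750 + \frac{1}{- \frac{63676}{67}}\right)^{2} = \left(-36750 - \frac{67}{63676}\right)^{2} = \left(- \frac{2340093067}{63676}\right)^{2} = \frac{5476035562221466489}{4054632976}$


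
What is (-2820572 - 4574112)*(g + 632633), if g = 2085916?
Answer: -20102810793516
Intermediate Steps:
(-2820572 - 4574112)*(g + 632633) = (-2820572 - 4574112)*(2085916 + 632633) = -7394684*2718549 = -20102810793516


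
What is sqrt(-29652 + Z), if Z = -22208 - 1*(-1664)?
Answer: 2*I*sqrt(12549) ≈ 224.04*I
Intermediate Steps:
Z = -20544 (Z = -22208 + 1664 = -20544)
sqrt(-29652 + Z) = sqrt(-29652 - 20544) = sqrt(-50196) = 2*I*sqrt(12549)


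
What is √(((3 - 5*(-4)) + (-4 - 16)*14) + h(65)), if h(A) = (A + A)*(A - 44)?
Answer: √2473 ≈ 49.729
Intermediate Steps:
h(A) = 2*A*(-44 + A) (h(A) = (2*A)*(-44 + A) = 2*A*(-44 + A))
√(((3 - 5*(-4)) + (-4 - 16)*14) + h(65)) = √(((3 - 5*(-4)) + (-4 - 16)*14) + 2*65*(-44 + 65)) = √(((3 + 20) - 20*14) + 2*65*21) = √((23 - 280) + 2730) = √(-257 + 2730) = √2473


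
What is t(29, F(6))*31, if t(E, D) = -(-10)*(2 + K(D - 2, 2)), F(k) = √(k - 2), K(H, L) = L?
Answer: 1240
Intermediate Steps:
F(k) = √(-2 + k)
t(E, D) = 40 (t(E, D) = -(-10)*(2 + 2) = -(-10)*4 = -10*(-4) = 40)
t(29, F(6))*31 = 40*31 = 1240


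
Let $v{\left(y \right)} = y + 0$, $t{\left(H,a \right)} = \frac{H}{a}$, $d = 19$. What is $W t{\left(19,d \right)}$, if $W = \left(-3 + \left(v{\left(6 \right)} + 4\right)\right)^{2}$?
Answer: $49$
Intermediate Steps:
$v{\left(y \right)} = y$
$W = 49$ ($W = \left(-3 + \left(6 + 4\right)\right)^{2} = \left(-3 + 10\right)^{2} = 7^{2} = 49$)
$W t{\left(19,d \right)} = 49 \cdot \frac{19}{19} = 49 \cdot 19 \cdot \frac{1}{19} = 49 \cdot 1 = 49$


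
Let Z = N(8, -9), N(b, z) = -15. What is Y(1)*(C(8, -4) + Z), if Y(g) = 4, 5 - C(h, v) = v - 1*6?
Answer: 0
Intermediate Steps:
C(h, v) = 11 - v (C(h, v) = 5 - (v - 1*6) = 5 - (v - 6) = 5 - (-6 + v) = 5 + (6 - v) = 11 - v)
Z = -15
Y(1)*(C(8, -4) + Z) = 4*((11 - 1*(-4)) - 15) = 4*((11 + 4) - 15) = 4*(15 - 15) = 4*0 = 0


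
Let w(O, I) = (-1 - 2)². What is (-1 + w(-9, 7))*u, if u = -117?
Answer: -936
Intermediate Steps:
w(O, I) = 9 (w(O, I) = (-3)² = 9)
(-1 + w(-9, 7))*u = (-1 + 9)*(-117) = 8*(-117) = -936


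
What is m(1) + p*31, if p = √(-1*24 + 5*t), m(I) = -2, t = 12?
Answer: 184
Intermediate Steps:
p = 6 (p = √(-1*24 + 5*12) = √(-24 + 60) = √36 = 6)
m(1) + p*31 = -2 + 6*31 = -2 + 186 = 184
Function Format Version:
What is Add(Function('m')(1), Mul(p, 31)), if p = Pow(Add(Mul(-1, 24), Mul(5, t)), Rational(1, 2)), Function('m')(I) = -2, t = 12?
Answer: 184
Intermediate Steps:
p = 6 (p = Pow(Add(Mul(-1, 24), Mul(5, 12)), Rational(1, 2)) = Pow(Add(-24, 60), Rational(1, 2)) = Pow(36, Rational(1, 2)) = 6)
Add(Function('m')(1), Mul(p, 31)) = Add(-2, Mul(6, 31)) = Add(-2, 186) = 184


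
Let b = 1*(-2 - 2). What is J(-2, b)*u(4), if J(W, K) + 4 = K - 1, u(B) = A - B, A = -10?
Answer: 126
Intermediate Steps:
u(B) = -10 - B
b = -4 (b = 1*(-4) = -4)
J(W, K) = -5 + K (J(W, K) = -4 + (K - 1) = -4 + (-1 + K) = -5 + K)
J(-2, b)*u(4) = (-5 - 4)*(-10 - 1*4) = -9*(-10 - 4) = -9*(-14) = 126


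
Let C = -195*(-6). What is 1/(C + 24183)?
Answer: 1/25353 ≈ 3.9443e-5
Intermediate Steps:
C = 1170
1/(C + 24183) = 1/(1170 + 24183) = 1/25353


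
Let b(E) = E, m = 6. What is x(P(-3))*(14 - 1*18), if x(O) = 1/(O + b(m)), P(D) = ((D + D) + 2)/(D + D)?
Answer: -3/5 ≈ -0.60000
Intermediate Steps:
P(D) = (2 + 2*D)/(2*D) (P(D) = (2*D + 2)/((2*D)) = (2 + 2*D)*(1/(2*D)) = (2 + 2*D)/(2*D))
x(O) = 1/(6 + O) (x(O) = 1/(O + 6) = 1/(6 + O))
x(P(-3))*(14 - 1*18) = (14 - 1*18)/(6 + (1 - 3)/(-3)) = (14 - 18)/(6 - 1/3*(-2)) = -4/(6 + 2/3) = -4/(20/3) = (3/20)*(-4) = -3/5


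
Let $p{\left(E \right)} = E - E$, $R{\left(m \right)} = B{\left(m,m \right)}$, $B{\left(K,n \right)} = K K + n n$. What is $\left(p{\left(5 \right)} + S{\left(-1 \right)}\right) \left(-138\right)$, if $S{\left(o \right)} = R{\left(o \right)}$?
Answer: $-276$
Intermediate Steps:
$B{\left(K,n \right)} = K^{2} + n^{2}$
$R{\left(m \right)} = 2 m^{2}$ ($R{\left(m \right)} = m^{2} + m^{2} = 2 m^{2}$)
$S{\left(o \right)} = 2 o^{2}$
$p{\left(E \right)} = 0$
$\left(p{\left(5 \right)} + S{\left(-1 \right)}\right) \left(-138\right) = \left(0 + 2 \left(-1\right)^{2}\right) \left(-138\right) = \left(0 + 2 \cdot 1\right) \left(-138\right) = \left(0 + 2\right) \left(-138\right) = 2 \left(-138\right) = -276$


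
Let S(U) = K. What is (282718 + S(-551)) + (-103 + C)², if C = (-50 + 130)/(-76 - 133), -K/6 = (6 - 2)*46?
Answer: 12768043583/43681 ≈ 2.9230e+5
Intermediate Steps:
K = -1104 (K = -6*(6 - 2)*46 = -24*46 = -6*184 = -1104)
S(U) = -1104
C = -80/209 (C = 80/(-209) = 80*(-1/209) = -80/209 ≈ -0.38278)
(282718 + S(-551)) + (-103 + C)² = (282718 - 1104) + (-103 - 80/209)² = 281614 + (-21607/209)² = 281614 + 466862449/43681 = 12768043583/43681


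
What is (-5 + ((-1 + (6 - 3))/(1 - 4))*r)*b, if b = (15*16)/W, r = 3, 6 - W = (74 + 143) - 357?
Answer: -840/73 ≈ -11.507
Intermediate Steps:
W = 146 (W = 6 - ((74 + 143) - 357) = 6 - (217 - 357) = 6 - 1*(-140) = 6 + 140 = 146)
b = 120/73 (b = (15*16)/146 = 240*(1/146) = 120/73 ≈ 1.6438)
(-5 + ((-1 + (6 - 3))/(1 - 4))*r)*b = (-5 + ((-1 + (6 - 3))/(1 - 4))*3)*(120/73) = (-5 + ((-1 + 3)/(-3))*3)*(120/73) = (-5 + (2*(-⅓))*3)*(120/73) = (-5 - ⅔*3)*(120/73) = (-5 - 2)*(120/73) = -7*120/73 = -840/73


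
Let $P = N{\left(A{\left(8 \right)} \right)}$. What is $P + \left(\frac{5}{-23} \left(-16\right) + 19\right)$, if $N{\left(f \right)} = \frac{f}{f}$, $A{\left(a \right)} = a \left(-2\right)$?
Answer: $\frac{540}{23} \approx 23.478$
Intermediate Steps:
$A{\left(a \right)} = - 2 a$
$N{\left(f \right)} = 1$
$P = 1$
$P + \left(\frac{5}{-23} \left(-16\right) + 19\right) = 1 + \left(\frac{5}{-23} \left(-16\right) + 19\right) = 1 + \left(5 \left(- \frac{1}{23}\right) \left(-16\right) + 19\right) = 1 + \left(\left(- \frac{5}{23}\right) \left(-16\right) + 19\right) = 1 + \left(\frac{80}{23} + 19\right) = 1 + \frac{517}{23} = \frac{540}{23}$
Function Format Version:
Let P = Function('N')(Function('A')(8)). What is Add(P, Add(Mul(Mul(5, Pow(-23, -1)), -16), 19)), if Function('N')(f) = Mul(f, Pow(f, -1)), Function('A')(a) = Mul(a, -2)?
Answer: Rational(540, 23) ≈ 23.478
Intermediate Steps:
Function('A')(a) = Mul(-2, a)
Function('N')(f) = 1
P = 1
Add(P, Add(Mul(Mul(5, Pow(-23, -1)), -16), 19)) = Add(1, Add(Mul(Mul(5, Pow(-23, -1)), -16), 19)) = Add(1, Add(Mul(Mul(5, Rational(-1, 23)), -16), 19)) = Add(1, Add(Mul(Rational(-5, 23), -16), 19)) = Add(1, Add(Rational(80, 23), 19)) = Add(1, Rational(517, 23)) = Rational(540, 23)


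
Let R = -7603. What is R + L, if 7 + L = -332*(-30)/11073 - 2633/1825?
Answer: -51265190153/6736075 ≈ -7610.5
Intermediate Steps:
L = -50811928/6736075 (L = -7 + (-332*(-30)/11073 - 2633/1825) = -7 + (9960*(1/11073) - 2633*1/1825) = -7 + (3320/3691 - 2633/1825) = -7 - 3659403/6736075 = -50811928/6736075 ≈ -7.5433)
R + L = -7603 - 50811928/6736075 = -51265190153/6736075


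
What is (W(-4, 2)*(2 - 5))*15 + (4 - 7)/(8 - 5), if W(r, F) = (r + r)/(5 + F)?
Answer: 353/7 ≈ 50.429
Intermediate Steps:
W(r, F) = 2*r/(5 + F) (W(r, F) = (2*r)/(5 + F) = 2*r/(5 + F))
(W(-4, 2)*(2 - 5))*15 + (4 - 7)/(8 - 5) = ((2*(-4)/(5 + 2))*(2 - 5))*15 + (4 - 7)/(8 - 5) = ((2*(-4)/7)*(-3))*15 - 3/3 = ((2*(-4)*(⅐))*(-3))*15 - 3*⅓ = -8/7*(-3)*15 - 1 = (24/7)*15 - 1 = 360/7 - 1 = 353/7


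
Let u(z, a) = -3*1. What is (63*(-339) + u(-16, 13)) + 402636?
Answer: 381276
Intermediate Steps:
u(z, a) = -3
(63*(-339) + u(-16, 13)) + 402636 = (63*(-339) - 3) + 402636 = (-21357 - 3) + 402636 = -21360 + 402636 = 381276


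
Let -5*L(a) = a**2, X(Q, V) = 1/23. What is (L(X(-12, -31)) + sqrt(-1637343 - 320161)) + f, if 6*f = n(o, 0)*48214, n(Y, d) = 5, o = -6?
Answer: 318815072/7935 + 8*I*sqrt(30586) ≈ 40178.0 + 1399.1*I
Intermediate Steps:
X(Q, V) = 1/23
L(a) = -a**2/5
f = 120535/3 (f = (5*48214)/6 = (1/6)*241070 = 120535/3 ≈ 40178.)
(L(X(-12, -31)) + sqrt(-1637343 - 320161)) + f = (-(1/23)**2/5 + sqrt(-1637343 - 320161)) + 120535/3 = (-1/5*1/529 + sqrt(-1957504)) + 120535/3 = (-1/2645 + 8*I*sqrt(30586)) + 120535/3 = 318815072/7935 + 8*I*sqrt(30586)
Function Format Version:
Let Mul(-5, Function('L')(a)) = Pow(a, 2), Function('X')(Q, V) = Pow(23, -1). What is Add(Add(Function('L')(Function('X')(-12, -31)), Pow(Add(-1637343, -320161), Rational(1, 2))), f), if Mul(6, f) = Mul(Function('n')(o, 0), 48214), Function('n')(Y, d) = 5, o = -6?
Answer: Add(Rational(318815072, 7935), Mul(8, I, Pow(30586, Rational(1, 2)))) ≈ Add(40178., Mul(1399.1, I))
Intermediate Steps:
Function('X')(Q, V) = Rational(1, 23)
Function('L')(a) = Mul(Rational(-1, 5), Pow(a, 2))
f = Rational(120535, 3) (f = Mul(Rational(1, 6), Mul(5, 48214)) = Mul(Rational(1, 6), 241070) = Rational(120535, 3) ≈ 40178.)
Add(Add(Function('L')(Function('X')(-12, -31)), Pow(Add(-1637343, -320161), Rational(1, 2))), f) = Add(Add(Mul(Rational(-1, 5), Pow(Rational(1, 23), 2)), Pow(Add(-1637343, -320161), Rational(1, 2))), Rational(120535, 3)) = Add(Add(Mul(Rational(-1, 5), Rational(1, 529)), Pow(-1957504, Rational(1, 2))), Rational(120535, 3)) = Add(Add(Rational(-1, 2645), Mul(8, I, Pow(30586, Rational(1, 2)))), Rational(120535, 3)) = Add(Rational(318815072, 7935), Mul(8, I, Pow(30586, Rational(1, 2))))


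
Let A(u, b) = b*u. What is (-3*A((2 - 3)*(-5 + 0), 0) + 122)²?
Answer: 14884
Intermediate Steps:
(-3*A((2 - 3)*(-5 + 0), 0) + 122)² = (-0*(2 - 3)*(-5 + 0) + 122)² = (-0*(-1*(-5)) + 122)² = (-0*5 + 122)² = (-3*0 + 122)² = (0 + 122)² = 122² = 14884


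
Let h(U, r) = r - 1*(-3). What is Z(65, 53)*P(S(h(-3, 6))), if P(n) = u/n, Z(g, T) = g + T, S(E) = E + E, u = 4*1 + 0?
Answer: 236/9 ≈ 26.222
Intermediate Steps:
h(U, r) = 3 + r (h(U, r) = r + 3 = 3 + r)
u = 4 (u = 4 + 0 = 4)
S(E) = 2*E
Z(g, T) = T + g
P(n) = 4/n
Z(65, 53)*P(S(h(-3, 6))) = (53 + 65)*(4/((2*(3 + 6)))) = 118*(4/((2*9))) = 118*(4/18) = 118*(4*(1/18)) = 118*(2/9) = 236/9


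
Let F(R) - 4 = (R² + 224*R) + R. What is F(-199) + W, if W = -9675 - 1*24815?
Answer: -39660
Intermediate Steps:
W = -34490 (W = -9675 - 24815 = -34490)
F(R) = 4 + R² + 225*R (F(R) = 4 + ((R² + 224*R) + R) = 4 + (R² + 225*R) = 4 + R² + 225*R)
F(-199) + W = (4 + (-199)² + 225*(-199)) - 34490 = (4 + 39601 - 44775) - 34490 = -5170 - 34490 = -39660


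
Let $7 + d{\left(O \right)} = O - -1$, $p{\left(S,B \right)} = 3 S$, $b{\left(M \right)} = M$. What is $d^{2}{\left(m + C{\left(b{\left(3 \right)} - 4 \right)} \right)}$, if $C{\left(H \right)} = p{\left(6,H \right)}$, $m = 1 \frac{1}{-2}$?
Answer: $\frac{529}{4} \approx 132.25$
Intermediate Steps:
$m = - \frac{1}{2}$ ($m = 1 \left(- \frac{1}{2}\right) = - \frac{1}{2} \approx -0.5$)
$C{\left(H \right)} = 18$ ($C{\left(H \right)} = 3 \cdot 6 = 18$)
$d{\left(O \right)} = -6 + O$ ($d{\left(O \right)} = -7 + \left(O - -1\right) = -7 + \left(O + 1\right) = -7 + \left(1 + O\right) = -6 + O$)
$d^{2}{\left(m + C{\left(b{\left(3 \right)} - 4 \right)} \right)} = \left(-6 + \left(- \frac{1}{2} + 18\right)\right)^{2} = \left(-6 + \frac{35}{2}\right)^{2} = \left(\frac{23}{2}\right)^{2} = \frac{529}{4}$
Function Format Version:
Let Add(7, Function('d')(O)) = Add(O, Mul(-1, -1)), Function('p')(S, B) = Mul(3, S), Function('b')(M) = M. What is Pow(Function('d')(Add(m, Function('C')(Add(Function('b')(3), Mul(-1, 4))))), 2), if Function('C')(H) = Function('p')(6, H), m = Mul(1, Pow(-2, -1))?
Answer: Rational(529, 4) ≈ 132.25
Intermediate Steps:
m = Rational(-1, 2) (m = Mul(1, Rational(-1, 2)) = Rational(-1, 2) ≈ -0.50000)
Function('C')(H) = 18 (Function('C')(H) = Mul(3, 6) = 18)
Function('d')(O) = Add(-6, O) (Function('d')(O) = Add(-7, Add(O, Mul(-1, -1))) = Add(-7, Add(O, 1)) = Add(-7, Add(1, O)) = Add(-6, O))
Pow(Function('d')(Add(m, Function('C')(Add(Function('b')(3), Mul(-1, 4))))), 2) = Pow(Add(-6, Add(Rational(-1, 2), 18)), 2) = Pow(Add(-6, Rational(35, 2)), 2) = Pow(Rational(23, 2), 2) = Rational(529, 4)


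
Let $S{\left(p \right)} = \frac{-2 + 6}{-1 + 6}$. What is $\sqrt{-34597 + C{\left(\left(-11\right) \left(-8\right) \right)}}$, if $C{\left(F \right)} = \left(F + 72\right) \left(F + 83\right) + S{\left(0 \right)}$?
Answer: $\frac{i \sqrt{180905}}{5} \approx 85.066 i$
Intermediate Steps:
$S{\left(p \right)} = \frac{4}{5}$
$C{\left(F \right)} = \frac{4}{5} + \left(72 + F\right) \left(83 + F\right)$ ($C{\left(F \right)} = \left(F + 72\right) \left(F + 83\right) + \frac{4}{5} = \left(72 + F\right) \left(83 + F\right) + \frac{4}{5} = \frac{4}{5} + \left(72 + F\right) \left(83 + F\right)$)
$\sqrt{-34597 + C{\left(\left(-11\right) \left(-8\right) \right)}} = \sqrt{-34597 + \left(\frac{29884}{5} + \left(\left(-11\right) \left(-8\right)\right)^{2} + 155 \left(\left(-11\right) \left(-8\right)\right)\right)} = \sqrt{-34597 + \left(\frac{29884}{5} + 88^{2} + 155 \cdot 88\right)} = \sqrt{-34597 + \left(\frac{29884}{5} + 7744 + 13640\right)} = \sqrt{-34597 + \frac{136804}{5}} = \sqrt{- \frac{36181}{5}} = \frac{i \sqrt{180905}}{5}$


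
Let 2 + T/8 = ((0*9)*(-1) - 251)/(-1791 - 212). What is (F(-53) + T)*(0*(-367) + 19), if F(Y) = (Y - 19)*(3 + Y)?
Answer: 136434440/2003 ≈ 68115.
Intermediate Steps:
T = -30040/2003 (T = -16 + 8*(((0*9)*(-1) - 251)/(-1791 - 212)) = -16 + 8*((0*(-1) - 251)/(-2003)) = -16 + 8*((0 - 251)*(-1/2003)) = -16 + 8*(-251*(-1/2003)) = -16 + 8*(251/2003) = -16 + 2008/2003 = -30040/2003 ≈ -14.997)
F(Y) = (-19 + Y)*(3 + Y)
(F(-53) + T)*(0*(-367) + 19) = ((-57 + (-53)² - 16*(-53)) - 30040/2003)*(0*(-367) + 19) = ((-57 + 2809 + 848) - 30040/2003)*(0 + 19) = (3600 - 30040/2003)*19 = (7180760/2003)*19 = 136434440/2003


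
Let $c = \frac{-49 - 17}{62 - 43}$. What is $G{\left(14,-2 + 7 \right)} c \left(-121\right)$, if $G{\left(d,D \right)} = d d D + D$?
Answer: $\frac{7866210}{19} \approx 4.1401 \cdot 10^{5}$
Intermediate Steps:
$G{\left(d,D \right)} = D + D d^{2}$ ($G{\left(d,D \right)} = d^{2} D + D = D d^{2} + D = D + D d^{2}$)
$c = - \frac{66}{19} \approx -3.4737$
$G{\left(14,-2 + 7 \right)} c \left(-121\right) = \left(-2 + 7\right) \left(1 + 14^{2}\right) \left(- \frac{66}{19}\right) \left(-121\right) = 5 \left(1 + 196\right) \left(- \frac{66}{19}\right) \left(-121\right) = 5 \cdot 197 \left(- \frac{66}{19}\right) \left(-121\right) = 985 \left(- \frac{66}{19}\right) \left(-121\right) = \left(- \frac{65010}{19}\right) \left(-121\right) = \frac{7866210}{19}$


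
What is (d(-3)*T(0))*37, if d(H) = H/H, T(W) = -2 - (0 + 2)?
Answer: -148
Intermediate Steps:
T(W) = -4 (T(W) = -2 - 1*2 = -2 - 2 = -4)
d(H) = 1
(d(-3)*T(0))*37 = (1*(-4))*37 = -4*37 = -148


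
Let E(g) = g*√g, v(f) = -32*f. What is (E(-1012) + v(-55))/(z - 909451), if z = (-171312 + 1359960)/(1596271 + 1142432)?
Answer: -321341152/166047666227 + 80335288*I*√253/36097318745 ≈ -0.0019352 + 0.035399*I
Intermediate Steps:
E(g) = g^(3/2)
z = 396216/912901 (z = 1188648/2738703 = 1188648*(1/2738703) = 396216/912901 ≈ 0.43402)
(E(-1012) + v(-55))/(z - 909451) = ((-1012)^(3/2) - 32*(-55))/(396216/912901 - 909451) = (-2024*I*√253 + 1760)/(-830238331135/912901) = (1760 - 2024*I*√253)*(-912901/830238331135) = -321341152/166047666227 + 80335288*I*√253/36097318745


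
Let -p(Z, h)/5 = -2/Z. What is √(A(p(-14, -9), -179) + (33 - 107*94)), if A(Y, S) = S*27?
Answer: I*√14858 ≈ 121.89*I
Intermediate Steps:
p(Z, h) = 10/Z (p(Z, h) = -(-10)/Z = 10/Z)
A(Y, S) = 27*S
√(A(p(-14, -9), -179) + (33 - 107*94)) = √(27*(-179) + (33 - 107*94)) = √(-4833 + (33 - 10058)) = √(-4833 - 10025) = √(-14858) = I*√14858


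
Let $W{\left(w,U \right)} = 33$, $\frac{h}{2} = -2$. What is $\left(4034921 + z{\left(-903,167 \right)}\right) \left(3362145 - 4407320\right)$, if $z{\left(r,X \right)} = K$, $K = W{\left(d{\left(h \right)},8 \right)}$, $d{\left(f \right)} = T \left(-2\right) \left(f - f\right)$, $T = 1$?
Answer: $-4217233046950$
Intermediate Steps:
$h = -4$ ($h = 2 \left(-2\right) = -4$)
$d{\left(f \right)} = 0$ ($d{\left(f \right)} = 1 \left(-2\right) \left(f - f\right) = \left(-2\right) 0 = 0$)
$K = 33$
$z{\left(r,X \right)} = 33$
$\left(4034921 + z{\left(-903,167 \right)}\right) \left(3362145 - 4407320\right) = \left(4034921 + 33\right) \left(3362145 - 4407320\right) = 4034954 \left(-1045175\right) = -4217233046950$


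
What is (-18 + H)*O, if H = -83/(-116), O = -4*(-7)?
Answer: -14035/29 ≈ -483.97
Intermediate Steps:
O = 28
H = 83/116 (H = -83*(-1/116) = 83/116 ≈ 0.71552)
(-18 + H)*O = (-18 + 83/116)*28 = -2005/116*28 = -14035/29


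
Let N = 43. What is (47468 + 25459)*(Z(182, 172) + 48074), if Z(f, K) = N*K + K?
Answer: 4057804134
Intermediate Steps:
Z(f, K) = 44*K (Z(f, K) = 43*K + K = 44*K)
(47468 + 25459)*(Z(182, 172) + 48074) = (47468 + 25459)*(44*172 + 48074) = 72927*(7568 + 48074) = 72927*55642 = 4057804134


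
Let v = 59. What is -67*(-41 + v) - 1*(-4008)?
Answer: 2802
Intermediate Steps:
-67*(-41 + v) - 1*(-4008) = -67*(-41 + 59) - 1*(-4008) = -67*18 + 4008 = -1206 + 4008 = 2802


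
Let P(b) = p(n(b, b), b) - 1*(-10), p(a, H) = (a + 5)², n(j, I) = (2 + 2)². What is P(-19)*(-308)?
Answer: -138908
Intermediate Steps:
n(j, I) = 16 (n(j, I) = 4² = 16)
p(a, H) = (5 + a)²
P(b) = 451 (P(b) = (5 + 16)² - 1*(-10) = 21² + 10 = 441 + 10 = 451)
P(-19)*(-308) = 451*(-308) = -138908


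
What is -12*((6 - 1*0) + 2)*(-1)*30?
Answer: 2880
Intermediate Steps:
-12*((6 - 1*0) + 2)*(-1)*30 = -12*((6 + 0) + 2)*(-1)*30 = -12*(6 + 2)*(-1)*30 = -96*(-1)*30 = -12*(-8)*30 = 96*30 = 2880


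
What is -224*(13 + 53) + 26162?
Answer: 11378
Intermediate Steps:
-224*(13 + 53) + 26162 = -224*66 + 26162 = -14784 + 26162 = 11378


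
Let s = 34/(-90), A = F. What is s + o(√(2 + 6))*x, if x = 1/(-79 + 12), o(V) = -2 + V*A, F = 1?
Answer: -1049/3015 - 2*√2/67 ≈ -0.39014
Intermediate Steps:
A = 1
o(V) = -2 + V (o(V) = -2 + V*1 = -2 + V)
x = -1/67 (x = 1/(-67) = -1/67 ≈ -0.014925)
s = -17/45 (s = 34*(-1/90) = -17/45 ≈ -0.37778)
s + o(√(2 + 6))*x = -17/45 + (-2 + √(2 + 6))*(-1/67) = -17/45 + (-2 + √8)*(-1/67) = -17/45 + (-2 + 2*√2)*(-1/67) = -17/45 + (2/67 - 2*√2/67) = -1049/3015 - 2*√2/67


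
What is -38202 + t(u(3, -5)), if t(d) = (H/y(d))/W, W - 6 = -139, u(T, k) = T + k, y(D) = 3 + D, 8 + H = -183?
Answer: -5080675/133 ≈ -38201.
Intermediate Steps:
H = -191 (H = -8 - 183 = -191)
W = -133 (W = 6 - 139 = -133)
t(d) = 191/(133*(3 + d)) (t(d) = -191/(3 + d)/(-133) = -191/(3 + d)*(-1/133) = 191/(133*(3 + d)))
-38202 + t(u(3, -5)) = -38202 + 191/(133*(3 + (3 - 5))) = -38202 + 191/(133*(3 - 2)) = -38202 + (191/133)/1 = -38202 + (191/133)*1 = -38202 + 191/133 = -5080675/133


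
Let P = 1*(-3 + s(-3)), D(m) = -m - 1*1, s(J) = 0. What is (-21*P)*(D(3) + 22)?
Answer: 1134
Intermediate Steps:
D(m) = -1 - m (D(m) = -m - 1 = -1 - m)
P = -3 (P = 1*(-3 + 0) = 1*(-3) = -3)
(-21*P)*(D(3) + 22) = (-21*(-3))*((-1 - 1*3) + 22) = 63*((-1 - 3) + 22) = 63*(-4 + 22) = 63*18 = 1134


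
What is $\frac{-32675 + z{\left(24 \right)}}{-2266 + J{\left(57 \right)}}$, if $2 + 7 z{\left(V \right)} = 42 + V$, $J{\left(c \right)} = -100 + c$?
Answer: $\frac{228661}{16163} \approx 14.147$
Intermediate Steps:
$z{\left(V \right)} = \frac{40}{7} + \frac{V}{7}$ ($z{\left(V \right)} = - \frac{2}{7} + \frac{42 + V}{7} = - \frac{2}{7} + \left(6 + \frac{V}{7}\right) = \frac{40}{7} + \frac{V}{7}$)
$\frac{-32675 + z{\left(24 \right)}}{-2266 + J{\left(57 \right)}} = \frac{-32675 + \left(\frac{40}{7} + \frac{1}{7} \cdot 24\right)}{-2266 + \left(-100 + 57\right)} = \frac{-32675 + \left(\frac{40}{7} + \frac{24}{7}\right)}{-2266 - 43} = \frac{-32675 + \frac{64}{7}}{-2309} = \left(- \frac{228661}{7}\right) \left(- \frac{1}{2309}\right) = \frac{228661}{16163}$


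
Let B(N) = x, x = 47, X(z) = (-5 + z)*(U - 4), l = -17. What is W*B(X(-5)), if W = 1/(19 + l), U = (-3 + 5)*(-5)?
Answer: 47/2 ≈ 23.500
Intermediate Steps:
U = -10 (U = 2*(-5) = -10)
X(z) = 70 - 14*z (X(z) = (-5 + z)*(-10 - 4) = (-5 + z)*(-14) = 70 - 14*z)
B(N) = 47
W = ½ (W = 1/(19 - 17) = 1/2 = ½ ≈ 0.50000)
W*B(X(-5)) = (½)*47 = 47/2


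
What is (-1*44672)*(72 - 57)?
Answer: -670080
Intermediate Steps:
(-1*44672)*(72 - 57) = -44672*15 = -670080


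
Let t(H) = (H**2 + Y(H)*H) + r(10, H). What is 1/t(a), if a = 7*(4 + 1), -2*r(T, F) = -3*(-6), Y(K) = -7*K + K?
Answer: -1/6134 ≈ -0.00016303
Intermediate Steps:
Y(K) = -6*K
r(T, F) = -9 (r(T, F) = -(-3)*(-6)/2 = -1/2*18 = -9)
a = 35 (a = 7*5 = 35)
t(H) = -9 - 5*H**2 (t(H) = (H**2 + (-6*H)*H) - 9 = (H**2 - 6*H**2) - 9 = -5*H**2 - 9 = -9 - 5*H**2)
1/t(a) = 1/(-9 - 5*35**2) = 1/(-9 - 5*1225) = 1/(-9 - 6125) = 1/(-6134) = -1/6134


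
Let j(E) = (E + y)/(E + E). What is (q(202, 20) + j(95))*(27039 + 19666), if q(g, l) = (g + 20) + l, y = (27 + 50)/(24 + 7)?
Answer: 6671351541/589 ≈ 1.1327e+7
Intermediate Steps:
y = 77/31 ≈ 2.4839
j(E) = (77/31 + E)/(2*E) (j(E) = (E + 77/31)/(E + E) = (77/31 + E)/((2*E)) = (77/31 + E)*(1/(2*E)) = (77/31 + E)/(2*E))
q(g, l) = 20 + g + l (q(g, l) = (20 + g) + l = 20 + g + l)
(q(202, 20) + j(95))*(27039 + 19666) = ((20 + 202 + 20) + (1/62)*(77 + 31*95)/95)*(27039 + 19666) = (242 + (1/62)*(1/95)*(77 + 2945))*46705 = (242 + (1/62)*(1/95)*3022)*46705 = (242 + 1511/2945)*46705 = (714201/2945)*46705 = 6671351541/589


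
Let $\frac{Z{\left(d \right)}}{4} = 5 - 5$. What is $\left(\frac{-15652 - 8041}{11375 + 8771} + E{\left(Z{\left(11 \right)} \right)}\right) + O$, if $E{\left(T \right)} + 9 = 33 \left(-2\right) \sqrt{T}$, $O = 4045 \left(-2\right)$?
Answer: $- \frac{163186147}{20146} \approx -8100.2$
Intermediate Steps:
$O = -8090$
$Z{\left(d \right)} = 0$ ($Z{\left(d \right)} = 4 \left(5 - 5\right) = 4 \cdot 0 = 0$)
$E{\left(T \right)} = -9 - 66 \sqrt{T}$ ($E{\left(T \right)} = -9 + 33 \left(-2\right) \sqrt{T} = -9 - 66 \sqrt{T}$)
$\left(\frac{-15652 - 8041}{11375 + 8771} + E{\left(Z{\left(11 \right)} \right)}\right) + O = \left(\frac{-15652 - 8041}{11375 + 8771} - \left(9 + 66 \sqrt{0}\right)\right) - 8090 = \left(- \frac{23693}{20146} - 9\right) - 8090 = - \frac{205007}{20146} - 8090 = - \frac{163186147}{20146}$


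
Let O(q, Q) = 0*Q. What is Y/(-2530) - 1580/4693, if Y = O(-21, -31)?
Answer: -1580/4693 ≈ -0.33667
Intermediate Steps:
O(q, Q) = 0
Y = 0
Y/(-2530) - 1580/4693 = 0/(-2530) - 1580/4693 = 0*(-1/2530) - 1580*1/4693 = 0 - 1580/4693 = -1580/4693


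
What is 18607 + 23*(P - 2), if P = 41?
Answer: 19504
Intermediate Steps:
18607 + 23*(P - 2) = 18607 + 23*(41 - 2) = 18607 + 23*39 = 18607 + 897 = 19504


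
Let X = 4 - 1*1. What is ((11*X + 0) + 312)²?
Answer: 119025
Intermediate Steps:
X = 3 (X = 4 - 1 = 3)
((11*X + 0) + 312)² = ((11*3 + 0) + 312)² = ((33 + 0) + 312)² = (33 + 312)² = 345² = 119025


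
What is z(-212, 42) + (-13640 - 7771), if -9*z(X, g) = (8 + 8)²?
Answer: -192955/9 ≈ -21439.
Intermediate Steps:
z(X, g) = -256/9 (z(X, g) = -(8 + 8)²/9 = -⅑*16² = -⅑*256 = -256/9)
z(-212, 42) + (-13640 - 7771) = -256/9 + (-13640 - 7771) = -256/9 - 21411 = -192955/9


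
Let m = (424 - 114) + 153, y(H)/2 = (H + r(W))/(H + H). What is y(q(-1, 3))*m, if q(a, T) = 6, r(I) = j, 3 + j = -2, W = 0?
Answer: 463/6 ≈ 77.167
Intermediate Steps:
j = -5 (j = -3 - 2 = -5)
r(I) = -5
y(H) = (-5 + H)/H (y(H) = 2*((H - 5)/(H + H)) = 2*((-5 + H)/((2*H))) = 2*((-5 + H)*(1/(2*H))) = 2*((-5 + H)/(2*H)) = (-5 + H)/H)
m = 463 (m = 310 + 153 = 463)
y(q(-1, 3))*m = ((-5 + 6)/6)*463 = ((1/6)*1)*463 = (1/6)*463 = 463/6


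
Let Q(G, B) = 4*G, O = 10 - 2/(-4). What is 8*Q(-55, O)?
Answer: -1760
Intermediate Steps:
O = 21/2 (O = 10 - 2*(-¼) = 10 + ½ = 21/2 ≈ 10.500)
8*Q(-55, O) = 8*(4*(-55)) = 8*(-220) = -1760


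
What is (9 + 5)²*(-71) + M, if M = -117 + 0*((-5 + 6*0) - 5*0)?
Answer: -14033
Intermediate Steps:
M = -117 (M = -117 + 0*((-5 + 0) + 0) = -117 + 0*(-5 + 0) = -117 + 0*(-5) = -117 + 0 = -117)
(9 + 5)²*(-71) + M = (9 + 5)²*(-71) - 117 = 14²*(-71) - 117 = 196*(-71) - 117 = -13916 - 117 = -14033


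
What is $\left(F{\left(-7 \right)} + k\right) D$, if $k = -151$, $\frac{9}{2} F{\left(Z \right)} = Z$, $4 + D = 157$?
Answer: $-23341$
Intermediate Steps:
$D = 153$ ($D = -4 + 157 = 153$)
$F{\left(Z \right)} = \frac{2 Z}{9}$
$\left(F{\left(-7 \right)} + k\right) D = \left(\frac{2}{9} \left(-7\right) - 151\right) 153 = \left(- \frac{14}{9} - 151\right) 153 = \left(- \frac{1373}{9}\right) 153 = -23341$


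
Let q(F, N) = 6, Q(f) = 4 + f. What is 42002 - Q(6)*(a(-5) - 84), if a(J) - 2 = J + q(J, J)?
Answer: 42812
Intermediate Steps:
a(J) = 8 + J (a(J) = 2 + (J + 6) = 2 + (6 + J) = 8 + J)
42002 - Q(6)*(a(-5) - 84) = 42002 - (4 + 6)*((8 - 5) - 84) = 42002 - 10*(3 - 84) = 42002 - 10*(-81) = 42002 - 1*(-810) = 42002 + 810 = 42812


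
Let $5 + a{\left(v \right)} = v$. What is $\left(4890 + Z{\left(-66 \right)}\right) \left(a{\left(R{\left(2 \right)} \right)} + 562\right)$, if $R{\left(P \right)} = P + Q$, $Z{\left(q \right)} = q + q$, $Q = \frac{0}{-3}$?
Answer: $2659722$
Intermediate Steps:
$Q = 0$ ($Q = 0 \left(- \frac{1}{3}\right) = 0$)
$Z{\left(q \right)} = 2 q$
$R{\left(P \right)} = P$ ($R{\left(P \right)} = P + 0 = P$)
$a{\left(v \right)} = -5 + v$
$\left(4890 + Z{\left(-66 \right)}\right) \left(a{\left(R{\left(2 \right)} \right)} + 562\right) = \left(4890 + 2 \left(-66\right)\right) \left(\left(-5 + 2\right) + 562\right) = \left(4890 - 132\right) \left(-3 + 562\right) = 4758 \cdot 559 = 2659722$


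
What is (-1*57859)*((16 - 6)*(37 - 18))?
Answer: -10993210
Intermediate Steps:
(-1*57859)*((16 - 6)*(37 - 18)) = -578590*19 = -57859*190 = -10993210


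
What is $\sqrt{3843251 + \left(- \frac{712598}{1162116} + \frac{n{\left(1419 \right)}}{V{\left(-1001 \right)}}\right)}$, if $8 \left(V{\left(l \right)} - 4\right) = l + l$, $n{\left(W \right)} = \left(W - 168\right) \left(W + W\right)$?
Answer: $\frac{\sqrt{139359095774322510735430}}{190780710} \approx 1956.7$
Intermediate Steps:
$n{\left(W \right)} = 2 W \left(-168 + W\right)$ ($n{\left(W \right)} = \left(-168 + W\right) 2 W = 2 W \left(-168 + W\right)$)
$V{\left(l \right)} = 4 + \frac{l}{4}$ ($V{\left(l \right)} = 4 + \frac{l + l}{8} = 4 + \frac{2 l}{8} = 4 + \frac{l}{4}$)
$\sqrt{3843251 + \left(- \frac{712598}{1162116} + \frac{n{\left(1419 \right)}}{V{\left(-1001 \right)}}\right)} = \sqrt{3843251 + \left(- \frac{712598}{1162116} + \frac{2 \cdot 1419 \left(-168 + 1419\right)}{4 + \frac{1}{4} \left(-1001\right)}\right)} = \sqrt{3843251 + \left(\left(-712598\right) \frac{1}{1162116} + \frac{2 \cdot 1419 \cdot 1251}{4 - \frac{1001}{4}}\right)} = \sqrt{3843251 + \left(- \frac{356299}{581058} + \frac{3550338}{- \frac{985}{4}}\right)} = \sqrt{3843251 + \left(- \frac{356299}{581058} + 3550338 \left(- \frac{4}{985}\right)\right)} = \sqrt{3843251 - \frac{8252160144931}{572342130}} = \sqrt{\frac{2191402303319699}{572342130}} = \frac{\sqrt{139359095774322510735430}}{190780710}$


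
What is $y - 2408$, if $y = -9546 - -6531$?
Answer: $-5423$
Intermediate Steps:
$y = -3015$ ($y = -9546 + 6531 = -3015$)
$y - 2408 = -3015 - 2408 = -5423$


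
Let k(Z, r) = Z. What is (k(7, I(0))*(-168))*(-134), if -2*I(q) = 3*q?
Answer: 157584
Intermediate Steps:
I(q) = -3*q/2
(k(7, I(0))*(-168))*(-134) = (7*(-168))*(-134) = -1176*(-134) = 157584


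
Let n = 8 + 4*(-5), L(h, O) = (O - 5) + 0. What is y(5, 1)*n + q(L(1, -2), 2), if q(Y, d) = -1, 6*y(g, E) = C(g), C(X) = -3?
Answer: 5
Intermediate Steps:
y(g, E) = -1/2 (y(g, E) = (1/6)*(-3) = -1/2)
L(h, O) = -5 + O (L(h, O) = (-5 + O) + 0 = -5 + O)
n = -12 (n = 8 - 20 = -12)
y(5, 1)*n + q(L(1, -2), 2) = -1/2*(-12) - 1 = 6 - 1 = 5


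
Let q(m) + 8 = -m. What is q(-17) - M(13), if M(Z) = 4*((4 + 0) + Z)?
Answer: -59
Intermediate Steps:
q(m) = -8 - m
M(Z) = 16 + 4*Z (M(Z) = 4*(4 + Z) = 16 + 4*Z)
q(-17) - M(13) = (-8 - 1*(-17)) - (16 + 4*13) = (-8 + 17) - (16 + 52) = 9 - 1*68 = 9 - 68 = -59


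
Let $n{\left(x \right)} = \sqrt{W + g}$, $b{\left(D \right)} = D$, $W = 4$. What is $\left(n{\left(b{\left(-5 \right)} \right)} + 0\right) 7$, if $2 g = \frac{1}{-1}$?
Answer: $\frac{7 \sqrt{14}}{2} \approx 13.096$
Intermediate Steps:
$g = - \frac{1}{2}$ ($g = \frac{1}{2 \left(-1\right)} = \frac{1}{2} \left(-1\right) = - \frac{1}{2} \approx -0.5$)
$n{\left(x \right)} = \frac{\sqrt{14}}{2}$ ($n{\left(x \right)} = \sqrt{4 - \frac{1}{2}} = \sqrt{\frac{7}{2}} = \frac{\sqrt{14}}{2}$)
$\left(n{\left(b{\left(-5 \right)} \right)} + 0\right) 7 = \left(\frac{\sqrt{14}}{2} + 0\right) 7 = \frac{\sqrt{14}}{2} \cdot 7 = \frac{7 \sqrt{14}}{2}$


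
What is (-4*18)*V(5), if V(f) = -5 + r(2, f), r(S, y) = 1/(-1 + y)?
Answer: 342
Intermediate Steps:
V(f) = -5 + 1/(-1 + f)
(-4*18)*V(5) = (-4*18)*((6 - 5*5)/(-1 + 5)) = -72*(6 - 25)/4 = -18*(-19) = -72*(-19/4) = 342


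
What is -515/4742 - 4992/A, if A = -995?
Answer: 23159639/4718290 ≈ 4.9085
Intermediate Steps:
-515/4742 - 4992/A = -515/4742 - 4992/(-995) = -515*1/4742 - 4992*(-1/995) = -515/4742 + 4992/995 = 23159639/4718290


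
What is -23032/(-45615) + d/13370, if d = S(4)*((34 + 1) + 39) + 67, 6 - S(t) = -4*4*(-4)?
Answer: 23042893/121974510 ≈ 0.18892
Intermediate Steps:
S(t) = -58 (S(t) = 6 - (-4*4)*(-4) = 6 - (-16)*(-4) = 6 - 1*64 = 6 - 64 = -58)
d = -4225 (d = -58*((34 + 1) + 39) + 67 = -58*(35 + 39) + 67 = -58*74 + 67 = -4292 + 67 = -4225)
-23032/(-45615) + d/13370 = -23032/(-45615) - 4225/13370 = -23032*(-1/45615) - 4225*1/13370 = 23032/45615 - 845/2674 = 23042893/121974510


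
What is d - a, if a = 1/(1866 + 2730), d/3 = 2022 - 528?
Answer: 20599271/4596 ≈ 4482.0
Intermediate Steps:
d = 4482 (d = 3*(2022 - 528) = 3*1494 = 4482)
a = 1/4596 ≈ 0.00021758
d - a = 4482 - 1*1/4596 = 4482 - 1/4596 = 20599271/4596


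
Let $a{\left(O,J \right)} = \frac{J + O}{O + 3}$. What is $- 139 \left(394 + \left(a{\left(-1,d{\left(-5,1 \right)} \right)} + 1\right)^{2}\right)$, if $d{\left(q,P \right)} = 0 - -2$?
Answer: $- \frac{220315}{4} \approx -55079.0$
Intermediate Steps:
$d{\left(q,P \right)} = 2$ ($d{\left(q,P \right)} = 0 + 2 = 2$)
$a{\left(O,J \right)} = \frac{J + O}{3 + O}$
$- 139 \left(394 + \left(a{\left(-1,d{\left(-5,1 \right)} \right)} + 1\right)^{2}\right) = - 139 \left(394 + \left(\frac{2 - 1}{3 - 1} + 1\right)^{2}\right) = - 139 \left(394 + \left(\frac{1}{2} \cdot 1 + 1\right)^{2}\right) = - 139 \left(394 + \left(\frac{1}{2} + 1\right)^{2}\right) = - 139 \left(394 + \left(\frac{3}{2}\right)^{2}\right) = - 139 \left(394 + \frac{9}{4}\right) = \left(-139\right) \frac{1585}{4} = - \frac{220315}{4}$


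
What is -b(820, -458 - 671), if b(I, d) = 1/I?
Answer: -1/820 ≈ -0.0012195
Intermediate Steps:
-b(820, -458 - 671) = -1/820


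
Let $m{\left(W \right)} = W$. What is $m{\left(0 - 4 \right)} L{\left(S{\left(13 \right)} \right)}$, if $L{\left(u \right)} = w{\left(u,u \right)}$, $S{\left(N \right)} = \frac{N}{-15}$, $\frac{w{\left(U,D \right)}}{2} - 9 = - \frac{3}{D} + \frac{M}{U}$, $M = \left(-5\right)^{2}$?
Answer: $\frac{1704}{13} \approx 131.08$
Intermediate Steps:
$M = 25$
$w{\left(U,D \right)} = 18 - \frac{6}{D} + \frac{50}{U}$ ($w{\left(U,D \right)} = 18 + 2 \left(- \frac{3}{D} + \frac{25}{U}\right) = 18 + \left(- \frac{6}{D} + \frac{50}{U}\right) = 18 - \frac{6}{D} + \frac{50}{U}$)
$S{\left(N \right)} = - \frac{N}{15}$ ($S{\left(N \right)} = N \left(- \frac{1}{15}\right) = - \frac{N}{15}$)
$L{\left(u \right)} = 18 + \frac{44}{u}$ ($L{\left(u \right)} = 18 - \frac{6}{u} + \frac{50}{u} = 18 + \frac{44}{u}$)
$m{\left(0 - 4 \right)} L{\left(S{\left(13 \right)} \right)} = \left(0 - 4\right) \left(18 + \frac{44}{\left(- \frac{1}{15}\right) 13}\right) = - 4 \left(18 + \frac{44}{- \frac{13}{15}}\right) = - 4 \left(18 + 44 \left(- \frac{15}{13}\right)\right) = - 4 \left(18 - \frac{660}{13}\right) = \left(-4\right) \left(- \frac{426}{13}\right) = \frac{1704}{13}$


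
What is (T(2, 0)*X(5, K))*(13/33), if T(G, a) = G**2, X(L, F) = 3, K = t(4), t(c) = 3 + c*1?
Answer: 52/11 ≈ 4.7273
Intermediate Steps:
t(c) = 3 + c
K = 7 (K = 3 + 4 = 7)
(T(2, 0)*X(5, K))*(13/33) = (2**2*3)*(13/33) = (4*3)*(13*(1/33)) = 12*(13/33) = 52/11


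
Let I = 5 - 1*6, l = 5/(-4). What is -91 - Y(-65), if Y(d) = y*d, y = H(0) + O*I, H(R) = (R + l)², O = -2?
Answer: 2249/16 ≈ 140.56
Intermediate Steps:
l = -5/4 (l = 5*(-¼) = -5/4 ≈ -1.2500)
I = -1 (I = 5 - 6 = -1)
H(R) = (-5/4 + R)² (H(R) = (R - 5/4)² = (-5/4 + R)²)
y = 57/16 (y = (-5 + 4*0)²/16 - 2*(-1) = (-5 + 0)²/16 + 2 = (1/16)*(-5)² + 2 = (1/16)*25 + 2 = 25/16 + 2 = 57/16 ≈ 3.5625)
Y(d) = 57*d/16
-91 - Y(-65) = -91 - 57*(-65)/16 = -91 - 1*(-3705/16) = -91 + 3705/16 = 2249/16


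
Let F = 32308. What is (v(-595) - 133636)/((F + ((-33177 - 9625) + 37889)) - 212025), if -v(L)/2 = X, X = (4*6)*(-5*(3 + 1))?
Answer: 66338/92315 ≈ 0.71861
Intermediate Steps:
X = -480 (X = 24*(-5*4) = 24*(-20) = -480)
v(L) = 960 (v(L) = -2*(-480) = 960)
(v(-595) - 133636)/((F + ((-33177 - 9625) + 37889)) - 212025) = (960 - 133636)/((32308 + ((-33177 - 9625) + 37889)) - 212025) = -132676/((32308 + (-42802 + 37889)) - 212025) = -132676/((32308 - 4913) - 212025) = -132676/(27395 - 212025) = -132676/(-184630) = -132676*(-1/184630) = 66338/92315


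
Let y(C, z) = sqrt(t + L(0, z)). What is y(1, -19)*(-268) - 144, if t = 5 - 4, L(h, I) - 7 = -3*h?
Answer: -144 - 536*sqrt(2) ≈ -902.02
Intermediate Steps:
L(h, I) = 7 - 3*h
t = 1
y(C, z) = 2*sqrt(2) (y(C, z) = sqrt(1 + (7 - 3*0)) = sqrt(1 + (7 + 0)) = sqrt(1 + 7) = sqrt(8) = 2*sqrt(2))
y(1, -19)*(-268) - 144 = (2*sqrt(2))*(-268) - 144 = -536*sqrt(2) - 144 = -144 - 536*sqrt(2)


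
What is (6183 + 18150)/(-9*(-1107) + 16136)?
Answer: 24333/26099 ≈ 0.93233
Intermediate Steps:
(6183 + 18150)/(-9*(-1107) + 16136) = 24333/(9963 + 16136) = 24333/26099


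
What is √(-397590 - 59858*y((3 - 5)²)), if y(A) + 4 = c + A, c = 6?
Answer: 3*I*√84082 ≈ 869.91*I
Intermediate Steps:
y(A) = 2 + A (y(A) = -4 + (6 + A) = 2 + A)
√(-397590 - 59858*y((3 - 5)²)) = √(-397590 - 59858*(2 + (3 - 5)²)) = √(-397590 - 59858*(2 + (-2)²)) = √(-397590 - 59858*(2 + 4)) = √(-397590 - 59858*6) = √(-397590 - 359148) = √(-756738) = 3*I*√84082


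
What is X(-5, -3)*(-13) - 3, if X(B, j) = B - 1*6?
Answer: 140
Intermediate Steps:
X(B, j) = -6 + B (X(B, j) = B - 6 = -6 + B)
X(-5, -3)*(-13) - 3 = (-6 - 5)*(-13) - 3 = -11*(-13) - 3 = 143 - 3 = 140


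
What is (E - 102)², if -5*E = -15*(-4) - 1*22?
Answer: 300304/25 ≈ 12012.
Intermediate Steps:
E = -38/5 (E = -(-15*(-4) - 1*22)/5 = -(60 - 22)/5 = -⅕*38 = -38/5 ≈ -7.6000)
(E - 102)² = (-38/5 - 102)² = (-548/5)² = 300304/25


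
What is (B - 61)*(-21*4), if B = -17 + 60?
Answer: 1512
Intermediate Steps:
B = 43
(B - 61)*(-21*4) = (43 - 61)*(-21*4) = -18*(-84) = 1512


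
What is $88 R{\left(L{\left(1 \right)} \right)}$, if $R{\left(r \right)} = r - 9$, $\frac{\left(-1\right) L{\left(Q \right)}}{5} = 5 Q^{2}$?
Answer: $-2992$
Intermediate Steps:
$L{\left(Q \right)} = - 25 Q^{2}$ ($L{\left(Q \right)} = - 5 \cdot 5 Q^{2} = - 25 Q^{2}$)
$R{\left(r \right)} = -9 + r$
$88 R{\left(L{\left(1 \right)} \right)} = 88 \left(-9 - 25 \cdot 1^{2}\right) = 88 \left(-9 - 25\right) = 88 \left(-34\right) = -2992$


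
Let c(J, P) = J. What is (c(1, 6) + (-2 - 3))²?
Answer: 16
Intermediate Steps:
(c(1, 6) + (-2 - 3))² = (1 + (-2 - 3))² = (1 - 5)² = (-4)² = 16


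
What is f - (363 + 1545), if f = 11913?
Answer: 10005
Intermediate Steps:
f - (363 + 1545) = 11913 - (363 + 1545) = 11913 - 1*1908 = 11913 - 1908 = 10005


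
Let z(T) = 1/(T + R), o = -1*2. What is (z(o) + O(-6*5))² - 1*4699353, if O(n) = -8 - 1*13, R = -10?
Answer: -676642823/144 ≈ -4.6989e+6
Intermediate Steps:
O(n) = -21 (O(n) = -8 - 13 = -21)
o = -2
z(T) = 1/(-10 + T) (z(T) = 1/(T - 10) = 1/(-10 + T))
(z(o) + O(-6*5))² - 1*4699353 = (1/(-10 - 2) - 21)² - 1*4699353 = (1/(-12) - 21)² - 4699353 = (-1/12 - 21)² - 4699353 = (-253/12)² - 4699353 = 64009/144 - 4699353 = -676642823/144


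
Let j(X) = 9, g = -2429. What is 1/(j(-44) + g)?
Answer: -1/2420 ≈ -0.00041322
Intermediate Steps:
1/(j(-44) + g) = 1/(9 - 2429) = 1/(-2420) = -1/2420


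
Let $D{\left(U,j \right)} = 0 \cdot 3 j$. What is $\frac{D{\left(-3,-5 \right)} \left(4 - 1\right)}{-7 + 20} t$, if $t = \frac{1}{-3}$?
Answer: $0$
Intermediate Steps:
$D{\left(U,j \right)} = 0$ ($D{\left(U,j \right)} = 0 j = 0$)
$t = - \frac{1}{3} \approx -0.33333$
$\frac{D{\left(-3,-5 \right)} \left(4 - 1\right)}{-7 + 20} t = \frac{0 \left(4 - 1\right)}{-7 + 20} \left(- \frac{1}{3}\right) = \frac{0 \cdot 3}{13} \left(- \frac{1}{3}\right) = \frac{1}{13} \cdot 0 \left(- \frac{1}{3}\right) = 0 \left(- \frac{1}{3}\right) = 0$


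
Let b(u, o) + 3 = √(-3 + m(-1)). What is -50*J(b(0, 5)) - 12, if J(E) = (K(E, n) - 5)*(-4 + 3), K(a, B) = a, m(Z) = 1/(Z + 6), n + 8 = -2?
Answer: -412 + 10*I*√70 ≈ -412.0 + 83.666*I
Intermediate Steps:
n = -10 (n = -8 - 2 = -10)
m(Z) = 1/(6 + Z)
b(u, o) = -3 + I*√70/5 (b(u, o) = -3 + √(-3 + 1/(6 - 1)) = -3 + √(-3 + 1/5) = -3 + √(-3 + ⅕) = -3 + √(-14/5) = -3 + I*√70/5)
J(E) = 5 - E (J(E) = (E - 5)*(-4 + 3) = (-5 + E)*(-1) = 5 - E)
-50*J(b(0, 5)) - 12 = -50*(5 - (-3 + I*√70/5)) - 12 = -50*(5 + (3 - I*√70/5)) - 12 = -50*(8 - I*√70/5) - 12 = (-400 + 10*I*√70) - 12 = -412 + 10*I*√70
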